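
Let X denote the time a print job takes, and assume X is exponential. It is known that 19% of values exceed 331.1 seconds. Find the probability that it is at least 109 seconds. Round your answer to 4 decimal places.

0.5788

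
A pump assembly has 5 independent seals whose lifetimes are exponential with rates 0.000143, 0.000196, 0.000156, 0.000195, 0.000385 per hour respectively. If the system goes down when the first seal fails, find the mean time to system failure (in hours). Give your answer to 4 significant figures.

930.2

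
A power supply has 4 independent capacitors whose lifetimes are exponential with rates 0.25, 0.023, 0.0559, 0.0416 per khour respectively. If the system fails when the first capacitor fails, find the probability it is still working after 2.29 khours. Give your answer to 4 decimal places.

0.4281

The time to first failure is exponential with rate Σλ = 0.25 + 0.023 + 0.0559 + 0.0416 = 0.3705.
P(min > 2.29) = e^(−0.3705·2.29) = e^(−0.84845) ≈ 0.4281.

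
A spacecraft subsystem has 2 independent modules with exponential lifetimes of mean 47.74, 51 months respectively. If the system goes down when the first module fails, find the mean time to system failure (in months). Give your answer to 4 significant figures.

24.66

The first failure time is exponential with rate Σλ_i = 1/47.74 + 1/51 = 0.0405546 per month.
E[min] = 1/Σλ = 1/0.0405546 = 24.6581 months.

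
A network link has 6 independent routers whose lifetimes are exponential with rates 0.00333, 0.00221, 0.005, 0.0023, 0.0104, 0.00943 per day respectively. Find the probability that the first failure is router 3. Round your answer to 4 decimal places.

0.1530

The time to first failure is exponential with rate Σλ = 0.00333 + 0.00221 + 0.005 + 0.0023 + 0.0104 + 0.00943 = 0.03267.
P(router 3 first) = λ_3/Σλ = 0.005/0.03267 ≈ 0.1530.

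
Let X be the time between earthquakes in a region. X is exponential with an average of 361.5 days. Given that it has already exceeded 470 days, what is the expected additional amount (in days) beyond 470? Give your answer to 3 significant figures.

The rate is λ = 1/361.5 = 0.00276625 per day.
By memorylessness, the remaining amount past any threshold is again Exp(λ) with mean 1/λ = 361.5 days.

362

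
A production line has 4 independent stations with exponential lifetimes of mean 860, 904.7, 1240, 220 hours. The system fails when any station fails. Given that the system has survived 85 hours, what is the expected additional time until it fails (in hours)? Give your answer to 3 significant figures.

131

First-failure rate Σλ = 1/860 + 1/904.7 + 1/1240 + 1/220 = 0.00762004.
By memorylessness the expected residual is 1/Σλ = 131.233 hours, regardless of the 85 already elapsed.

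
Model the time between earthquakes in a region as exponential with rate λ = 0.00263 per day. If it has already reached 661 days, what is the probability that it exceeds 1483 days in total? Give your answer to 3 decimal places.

P(X > s+t | X > s) = e^(−λ(s+t))/e^(−λs) = e^(−λt), independent of s = 661.
P(X > 822) = e^(−2.1619) ≈ 0.115.

0.115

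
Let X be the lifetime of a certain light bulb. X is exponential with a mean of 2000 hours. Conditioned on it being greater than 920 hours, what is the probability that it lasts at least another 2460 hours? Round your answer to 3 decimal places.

0.292

The rate is λ = 1/2000 = 0.0005 per hour.
By the memoryless property, P(X > 920+2460 | X > 920) = P(X > 2460).
P(X > 2460) = e^(−1.23) ≈ 0.292.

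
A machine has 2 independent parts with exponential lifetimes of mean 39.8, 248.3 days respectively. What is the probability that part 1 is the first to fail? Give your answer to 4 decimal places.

Rates: λ_i = 1/mean_i → 0.0251256, 0.00402739; Σλ = 0.029153.
P(part 1 first) = λ_1/Σλ = 0.0251256/0.029153 ≈ 0.8619.

0.8619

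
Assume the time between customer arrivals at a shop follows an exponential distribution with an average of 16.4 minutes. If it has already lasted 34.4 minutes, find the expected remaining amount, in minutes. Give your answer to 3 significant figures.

The rate is λ = 1/16.4 = 0.0609756 per minute.
By memorylessness, the remaining amount past any threshold is again Exp(λ) with mean 1/λ = 16.4 minutes.

16.4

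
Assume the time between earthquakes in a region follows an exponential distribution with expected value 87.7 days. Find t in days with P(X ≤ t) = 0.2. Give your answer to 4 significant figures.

The rate is λ = 1/87.7 = 0.0114025 per day.
Set 1 − e^(−λt) = 0.2, so t = −ln(0.8)/λ = 0.22314/0.0114025 ≈ 19.5697 days.

19.57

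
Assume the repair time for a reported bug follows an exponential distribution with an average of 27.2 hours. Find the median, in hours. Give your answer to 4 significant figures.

The rate is λ = 1/27.2 = 0.0367647 per hour.
Set 1 − e^(−λt) = 0.5, so t = −ln(0.5)/λ = 0.69315/0.0367647 ≈ 18.8536 hours.

18.85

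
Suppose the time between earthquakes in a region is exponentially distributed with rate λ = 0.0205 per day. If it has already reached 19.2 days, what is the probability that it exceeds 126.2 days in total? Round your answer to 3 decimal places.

By the memoryless property, P(X > 19.2+107 | X > 19.2) = P(X > 107).
P(X > 107) = e^(−2.1935) ≈ 0.112.

0.112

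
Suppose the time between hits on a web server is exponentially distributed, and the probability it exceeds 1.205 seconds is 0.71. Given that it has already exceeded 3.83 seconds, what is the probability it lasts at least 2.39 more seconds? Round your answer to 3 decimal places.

From e^(−λ·1.205) = 0.71, λ = −ln(0.71)/1.205 = 0.284224.
Memoryless: P(X > 3.83+2.39 | X > 3.83) = P(X > 2.39) = e^(−0.284224·2.39) ≈ 0.507.

0.507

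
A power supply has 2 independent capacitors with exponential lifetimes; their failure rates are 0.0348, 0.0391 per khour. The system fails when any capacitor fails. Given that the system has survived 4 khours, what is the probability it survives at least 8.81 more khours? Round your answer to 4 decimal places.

0.5215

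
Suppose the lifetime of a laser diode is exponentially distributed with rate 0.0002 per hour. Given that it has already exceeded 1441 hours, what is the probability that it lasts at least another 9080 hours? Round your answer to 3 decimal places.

0.163

The exponential is memoryless, so the remaining time is again Exp(λ): the condition X > 1441 is irrelevant.
P(X > 9080) = e^(−1.816) ≈ 0.163.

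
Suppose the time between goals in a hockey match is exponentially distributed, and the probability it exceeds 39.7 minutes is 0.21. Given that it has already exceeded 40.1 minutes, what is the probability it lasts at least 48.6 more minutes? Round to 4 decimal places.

0.1480

From e^(−λ·39.7) = 0.21, λ = −ln(0.21)/39.7 = 0.039311.
Memoryless: P(X > 40.1+48.6 | X > 40.1) = P(X > 48.6) = e^(−0.039311·48.6) ≈ 0.1480.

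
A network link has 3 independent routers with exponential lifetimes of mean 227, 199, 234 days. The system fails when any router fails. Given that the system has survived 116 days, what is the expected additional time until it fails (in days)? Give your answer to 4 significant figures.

72.97

First-failure rate Σλ = 1/227 + 1/199 + 1/234 = 0.0137039.
By memorylessness the expected residual is 1/Σλ = 72.9718 days, regardless of the 116 already elapsed.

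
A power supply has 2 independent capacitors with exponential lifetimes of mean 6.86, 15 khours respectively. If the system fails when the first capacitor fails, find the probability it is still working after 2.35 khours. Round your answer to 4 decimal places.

0.6070

The first failure time is exponential with rate Σλ_i = 1/6.86 + 1/15 = 0.212439 per khour.
P(min > 2.35) = e^(−0.212439·2.35) = e^(−0.49923) ≈ 0.6070.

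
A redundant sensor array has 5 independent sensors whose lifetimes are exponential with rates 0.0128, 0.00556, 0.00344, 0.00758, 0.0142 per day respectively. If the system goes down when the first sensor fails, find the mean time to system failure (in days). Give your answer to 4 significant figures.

22.95

The time to first failure is exponential with rate Σλ = 0.0128 + 0.00556 + 0.00344 + 0.00758 + 0.0142 = 0.04358.
E[min] = 1/Σλ = 1/0.04358 = 22.9463 days.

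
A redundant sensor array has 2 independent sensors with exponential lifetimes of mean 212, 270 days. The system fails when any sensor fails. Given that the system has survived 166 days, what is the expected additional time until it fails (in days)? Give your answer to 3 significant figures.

119

First-failure rate Σλ = 1/212 + 1/270 = 0.00842068.
By memorylessness the expected residual is 1/Σλ = 118.755 days, regardless of the 166 already elapsed.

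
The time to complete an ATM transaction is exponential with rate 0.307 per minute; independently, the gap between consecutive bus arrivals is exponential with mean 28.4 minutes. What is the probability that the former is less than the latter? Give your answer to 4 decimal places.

λ_1 = 0.307, λ_2 = 1/28.4 = 0.0352113.
For independent exponentials, P(the former < the latter) = λ_1/(λ_1+λ_2) = 0.307/0.342211 ≈ 0.8971.

0.8971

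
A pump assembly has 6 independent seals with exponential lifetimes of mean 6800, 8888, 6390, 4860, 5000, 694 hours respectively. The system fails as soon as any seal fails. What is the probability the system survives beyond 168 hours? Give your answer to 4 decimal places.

The first failure time is exponential with rate Σλ_i = 1/6800 + 1/8888 + 1/6390 + 1/4860 + 1/5000 + 1/694 = 0.00226275 per hour.
P(min > 168) = e^(−0.00226275·168) = e^(−0.38014) ≈ 0.6838.

0.6838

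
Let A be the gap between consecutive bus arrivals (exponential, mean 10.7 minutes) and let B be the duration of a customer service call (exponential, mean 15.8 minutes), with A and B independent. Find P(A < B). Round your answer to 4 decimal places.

λ_1 = 1/10.7 = 0.0934579, λ_2 = 1/15.8 = 0.0632911.
For independent exponentials, P(A < B) = λ_1/(λ_1+λ_2) = 0.0934579/0.156749 ≈ 0.5962.

0.5962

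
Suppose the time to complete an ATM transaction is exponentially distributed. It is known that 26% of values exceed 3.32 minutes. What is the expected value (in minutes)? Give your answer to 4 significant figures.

2.465

e^(−λ·3.32) = 0.26 ⇒ λ = −ln(0.26)/3.32 = 0.405745.
Mean = 1/λ = 2.4646 minutes.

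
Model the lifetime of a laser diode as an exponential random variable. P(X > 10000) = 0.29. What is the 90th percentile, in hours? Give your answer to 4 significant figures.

18600

e^(−λ·10000) = 0.29 ⇒ λ = −ln(0.29)/10000 = 0.000123787.
90th percentile: 1 − e^(−λt) = 0.9, t = −ln(0.1)/λ = 18601.1 hours.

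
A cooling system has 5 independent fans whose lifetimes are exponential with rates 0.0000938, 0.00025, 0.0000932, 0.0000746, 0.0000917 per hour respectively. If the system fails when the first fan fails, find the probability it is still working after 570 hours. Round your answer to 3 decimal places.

The time to first failure is exponential with rate Σλ = 0.0000938 + 0.00025 + 0.0000932 + 0.0000746 + 0.0000917 = 0.0006033.
P(min > 570) = e^(−0.0006033·570) = e^(−0.34388) ≈ 0.709.

0.709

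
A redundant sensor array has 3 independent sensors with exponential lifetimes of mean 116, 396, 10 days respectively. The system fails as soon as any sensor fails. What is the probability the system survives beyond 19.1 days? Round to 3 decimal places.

0.120

The first failure time is exponential with rate Σλ_i = 1/116 + 1/396 + 1/10 = 0.111146 per day.
P(min > 19.1) = e^(−0.111146·19.1) = e^(−2.1229) ≈ 0.120.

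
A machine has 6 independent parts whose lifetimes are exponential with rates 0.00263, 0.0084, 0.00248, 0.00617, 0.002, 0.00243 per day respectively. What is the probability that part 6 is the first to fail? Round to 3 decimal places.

0.101

The time to first failure is exponential with rate Σλ = 0.00263 + 0.0084 + 0.00248 + 0.00617 + 0.002 + 0.00243 = 0.02411.
P(part 6 first) = λ_6/Σλ = 0.00243/0.02411 ≈ 0.101.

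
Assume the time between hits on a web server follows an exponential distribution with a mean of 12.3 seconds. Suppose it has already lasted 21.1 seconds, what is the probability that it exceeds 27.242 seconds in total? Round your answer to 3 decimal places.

0.607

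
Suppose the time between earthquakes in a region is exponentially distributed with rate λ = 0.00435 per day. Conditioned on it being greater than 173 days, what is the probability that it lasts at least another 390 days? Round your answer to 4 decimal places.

0.1833

P(X > s+t | X > s) = e^(−λ(s+t))/e^(−λs) = e^(−λt), independent of s = 173.
P(X > 390) = e^(−1.6965) ≈ 0.1833.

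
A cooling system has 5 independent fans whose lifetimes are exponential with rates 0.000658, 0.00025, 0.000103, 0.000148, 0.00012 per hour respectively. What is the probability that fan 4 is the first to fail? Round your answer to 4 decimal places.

0.1157

The time to first failure is exponential with rate Σλ = 0.000658 + 0.00025 + 0.000103 + 0.000148 + 0.00012 = 0.001279.
P(fan 4 first) = λ_4/Σλ = 0.000148/0.001279 ≈ 0.1157.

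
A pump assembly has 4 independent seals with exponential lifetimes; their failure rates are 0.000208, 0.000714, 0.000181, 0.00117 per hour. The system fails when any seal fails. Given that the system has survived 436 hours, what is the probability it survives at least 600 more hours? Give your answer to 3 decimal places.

0.256

Time to first failure ~ Exp(Σλ) with Σλ = 0.002273.
By memorylessness, P(T > 436+600 | T > 436) = P(T > 600) = e^(−0.002273·600) ≈ 0.256.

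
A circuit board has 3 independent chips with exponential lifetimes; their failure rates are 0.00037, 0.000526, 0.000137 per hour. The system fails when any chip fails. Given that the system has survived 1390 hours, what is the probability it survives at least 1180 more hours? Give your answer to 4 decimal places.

0.2955

Time to first failure ~ Exp(Σλ) with Σλ = 0.001033.
By memorylessness, P(T > 1390+1180 | T > 1390) = P(T > 1180) = e^(−0.001033·1180) ≈ 0.2955.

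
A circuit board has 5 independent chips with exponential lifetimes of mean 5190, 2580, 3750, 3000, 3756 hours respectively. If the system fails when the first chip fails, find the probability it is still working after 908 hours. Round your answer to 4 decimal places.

0.2689

The first failure time is exponential with rate Σλ_i = 1/5190 + 1/2580 + 1/3750 + 1/3000 + 1/3756 = 0.00144652 per hour.
P(min > 908) = e^(−0.00144652·908) = e^(−1.3134) ≈ 0.2689.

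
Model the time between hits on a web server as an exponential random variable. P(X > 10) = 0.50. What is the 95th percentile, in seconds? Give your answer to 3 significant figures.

e^(−λ·10) = 0.50 ⇒ λ = −ln(0.50)/10 = 0.0693147.
95th percentile: 1 − e^(−λt) = 0.95, t = −ln(0.05)/λ = 43.2193 seconds.

43.2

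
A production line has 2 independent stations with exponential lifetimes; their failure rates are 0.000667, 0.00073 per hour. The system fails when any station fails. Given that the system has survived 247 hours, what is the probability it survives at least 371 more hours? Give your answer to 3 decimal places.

Time to first failure ~ Exp(Σλ) with Σλ = 0.001397.
By memorylessness, P(T > 247+371 | T > 247) = P(T > 371) = e^(−0.001397·371) ≈ 0.596.

0.596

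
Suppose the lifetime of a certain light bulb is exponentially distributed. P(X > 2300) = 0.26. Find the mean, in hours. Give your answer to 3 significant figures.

e^(−λ·2300) = 0.26 ⇒ λ = −ln(0.26)/2300 = 0.000585684.
Mean = 1/λ = 1707.4 hours.

1710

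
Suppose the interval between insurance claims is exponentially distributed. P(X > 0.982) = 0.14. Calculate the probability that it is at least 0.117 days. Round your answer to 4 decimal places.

e^(−λ·0.982) = 0.14 ⇒ λ = −ln(0.14)/0.982 = 2.00215.
P(X > 0.117) = e^(−2.00215·0.117) = e^(−0.23425) ≈ 0.7912.

0.7912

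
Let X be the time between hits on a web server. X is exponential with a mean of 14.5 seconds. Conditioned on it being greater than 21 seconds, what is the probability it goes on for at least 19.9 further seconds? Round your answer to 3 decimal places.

0.253

The rate is λ = 1/14.5 = 0.0689655 per second.
P(X > s+t | X > s) = e^(−λ(s+t))/e^(−λs) = e^(−λt), independent of s = 21.
P(X > 19.9) = e^(−1.3724) ≈ 0.253.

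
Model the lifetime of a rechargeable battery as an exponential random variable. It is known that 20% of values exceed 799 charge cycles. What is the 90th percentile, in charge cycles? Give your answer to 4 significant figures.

1143

e^(−λ·799) = 0.20 ⇒ λ = −ln(0.20)/799 = 0.00201432.
90th percentile: 1 − e^(−λt) = 0.9, t = −ln(0.1)/λ = 1143.11 charge cycles.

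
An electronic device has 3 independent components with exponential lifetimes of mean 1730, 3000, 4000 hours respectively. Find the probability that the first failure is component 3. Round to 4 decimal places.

Rates: λ_i = 1/mean_i → 0.000578035, 0.000333333, 0.00025; Σλ = 0.00116137.
P(component 3 first) = λ_3/Σλ = 0.00025/0.00116137 ≈ 0.2153.

0.2153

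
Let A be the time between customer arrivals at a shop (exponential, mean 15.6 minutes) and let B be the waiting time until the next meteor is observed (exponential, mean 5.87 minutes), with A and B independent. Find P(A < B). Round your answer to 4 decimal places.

λ_1 = 1/15.6 = 0.0641026, λ_2 = 1/5.87 = 0.170358.
For independent exponentials, P(A < B) = λ_1/(λ_1+λ_2) = 0.0641026/0.23446 ≈ 0.2734.

0.2734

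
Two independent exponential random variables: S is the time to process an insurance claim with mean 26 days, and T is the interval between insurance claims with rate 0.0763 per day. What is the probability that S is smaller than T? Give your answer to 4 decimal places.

λ_1 = 1/26 = 0.0384615, λ_2 = 0.0763.
For independent exponentials, P(S < T) = λ_1/(λ_1+λ_2) = 0.0384615/0.114762 ≈ 0.3351.

0.3351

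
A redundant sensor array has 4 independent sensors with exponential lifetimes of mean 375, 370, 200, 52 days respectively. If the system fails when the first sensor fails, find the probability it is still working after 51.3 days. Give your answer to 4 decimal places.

The first failure time is exponential with rate Σλ_i = 1/375 + 1/370 + 1/200 + 1/52 = 0.0296001 per day.
P(min > 51.3) = e^(−0.0296001·51.3) = e^(−1.5185) ≈ 0.2190.

0.2190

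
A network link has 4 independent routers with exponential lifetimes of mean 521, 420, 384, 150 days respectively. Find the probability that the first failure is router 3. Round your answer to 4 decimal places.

Rates: λ_i = 1/mean_i → 0.00191939, 0.00238095, 0.00260417, 0.00666667; Σλ = 0.0135712.
P(router 3 first) = λ_3/Σλ = 0.00260417/0.0135712 ≈ 0.1919.

0.1919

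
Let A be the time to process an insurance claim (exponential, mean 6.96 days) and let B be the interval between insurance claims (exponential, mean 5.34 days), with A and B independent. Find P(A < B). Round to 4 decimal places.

λ_1 = 1/6.96 = 0.143678, λ_2 = 1/5.34 = 0.187266.
For independent exponentials, P(A < B) = λ_1/(λ_1+λ_2) = 0.143678/0.330944 ≈ 0.4341.

0.4341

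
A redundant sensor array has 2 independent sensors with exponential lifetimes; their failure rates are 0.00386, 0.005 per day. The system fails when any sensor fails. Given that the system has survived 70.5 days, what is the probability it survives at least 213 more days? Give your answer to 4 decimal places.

0.1515

Time to first failure ~ Exp(Σλ) with Σλ = 0.00886.
By memorylessness, P(T > 70.5+213 | T > 70.5) = P(T > 213) = e^(−0.00886·213) ≈ 0.1515.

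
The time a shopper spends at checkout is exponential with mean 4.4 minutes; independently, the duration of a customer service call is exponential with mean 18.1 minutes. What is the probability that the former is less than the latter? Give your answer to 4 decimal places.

λ_1 = 1/4.4 = 0.227273, λ_2 = 1/18.1 = 0.0552486.
For independent exponentials, P(the former < the latter) = λ_1/(λ_1+λ_2) = 0.227273/0.282521 ≈ 0.8044.

0.8044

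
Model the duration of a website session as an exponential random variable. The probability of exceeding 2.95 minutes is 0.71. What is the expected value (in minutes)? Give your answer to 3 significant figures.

e^(−λ·2.95) = 0.71 ⇒ λ = −ln(0.71)/2.95 = 0.116098.
Mean = 1/λ = 8.61338 minutes.

8.61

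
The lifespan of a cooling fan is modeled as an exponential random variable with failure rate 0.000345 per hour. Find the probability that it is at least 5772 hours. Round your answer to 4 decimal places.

P(X > 5772) = e^(−λ·5772) = e^(−1.9913) ≈ 0.1365.

0.1365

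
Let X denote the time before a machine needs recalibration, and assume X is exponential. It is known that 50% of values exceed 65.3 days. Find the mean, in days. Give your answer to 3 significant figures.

e^(−λ·65.3) = 0.50 ⇒ λ = −ln(0.50)/65.3 = 0.0106148.
Mean = 1/λ = 94.208 days.

94.2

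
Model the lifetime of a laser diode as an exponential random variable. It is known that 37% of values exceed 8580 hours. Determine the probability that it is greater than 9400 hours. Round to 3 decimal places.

0.336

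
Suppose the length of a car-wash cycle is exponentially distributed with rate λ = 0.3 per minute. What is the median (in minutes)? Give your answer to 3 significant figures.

Set 1 − e^(−λt) = 0.5, so t = −ln(0.5)/λ = 0.69315/0.3 ≈ 2.31049 minutes.

2.31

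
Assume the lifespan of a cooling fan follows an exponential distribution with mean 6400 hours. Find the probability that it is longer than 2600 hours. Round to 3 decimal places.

The rate is λ = 1/6400 = 0.00015625 per hour.
P(X > 2600) = e^(−λ·2600) = e^(−0.40625) ≈ 0.666.

0.666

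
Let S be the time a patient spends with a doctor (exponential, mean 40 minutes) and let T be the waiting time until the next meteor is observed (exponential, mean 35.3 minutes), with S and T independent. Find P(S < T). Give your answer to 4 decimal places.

λ_1 = 1/40 = 0.025, λ_2 = 1/35.3 = 0.0283286.
For independent exponentials, P(S < T) = λ_1/(λ_1+λ_2) = 0.025/0.0533286 ≈ 0.4688.

0.4688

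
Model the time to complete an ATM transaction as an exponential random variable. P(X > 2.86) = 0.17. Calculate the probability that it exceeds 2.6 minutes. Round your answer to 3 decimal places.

0.200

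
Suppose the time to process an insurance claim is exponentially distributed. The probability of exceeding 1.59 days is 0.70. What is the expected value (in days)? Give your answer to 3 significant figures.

e^(−λ·1.59) = 0.70 ⇒ λ = −ln(0.70)/1.59 = 0.224324.
Mean = 1/λ = 4.45784 days.

4.46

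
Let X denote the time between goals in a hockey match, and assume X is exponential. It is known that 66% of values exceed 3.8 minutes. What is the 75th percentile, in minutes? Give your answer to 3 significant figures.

12.7

e^(−λ·3.8) = 0.66 ⇒ λ = −ln(0.66)/3.8 = 0.109346.
75th percentile: 1 − e^(−λt) = 0.75, t = −ln(0.25)/λ = 12.678 minutes.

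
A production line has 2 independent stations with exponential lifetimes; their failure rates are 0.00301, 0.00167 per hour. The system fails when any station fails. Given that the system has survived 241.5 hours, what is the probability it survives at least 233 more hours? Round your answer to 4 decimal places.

Time to first failure ~ Exp(Σλ) with Σλ = 0.00468.
By memorylessness, P(T > 241.5+233 | T > 241.5) = P(T > 233) = e^(−0.00468·233) ≈ 0.3361.

0.3361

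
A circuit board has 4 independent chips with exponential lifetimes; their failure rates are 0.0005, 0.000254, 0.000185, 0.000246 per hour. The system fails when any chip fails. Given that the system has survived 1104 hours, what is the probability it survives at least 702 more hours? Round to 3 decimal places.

Time to first failure ~ Exp(Σλ) with Σλ = 0.001185.
By memorylessness, P(T > 1104+702 | T > 1104) = P(T > 702) = e^(−0.001185·702) ≈ 0.435.

0.435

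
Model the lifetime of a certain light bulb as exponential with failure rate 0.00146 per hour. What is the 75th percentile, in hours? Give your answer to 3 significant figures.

Set 1 − e^(−λt) = 0.75, so t = −ln(0.25)/λ = 1.3863/0.00146 ≈ 949.517 hours.

950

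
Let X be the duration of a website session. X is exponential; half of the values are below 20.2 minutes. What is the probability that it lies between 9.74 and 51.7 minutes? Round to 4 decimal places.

For an exponential, median = ln(2)/λ, so λ = ln 2 / 20.2 = 0.0343142 per minute.
P(9.74 < X < 51.7) = e^(−λ·9.74) − e^(−λ·51.7) = 0.71590 − 0.16965 ≈ 0.5463.

0.5463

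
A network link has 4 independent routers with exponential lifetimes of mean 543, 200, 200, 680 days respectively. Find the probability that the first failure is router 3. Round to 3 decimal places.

Rates: λ_i = 1/mean_i → 0.00184162, 0.005, 0.005, 0.00147059; Σλ = 0.0133122.
P(router 3 first) = λ_3/Σλ = 0.005/0.0133122 ≈ 0.376.

0.376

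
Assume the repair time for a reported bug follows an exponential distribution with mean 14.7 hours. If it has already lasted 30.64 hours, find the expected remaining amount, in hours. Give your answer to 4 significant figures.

The rate is λ = 1/14.7 = 0.0680272 per hour.
By memorylessness, the remaining amount past any threshold is again Exp(λ) with mean 1/λ = 14.7 hours.

14.70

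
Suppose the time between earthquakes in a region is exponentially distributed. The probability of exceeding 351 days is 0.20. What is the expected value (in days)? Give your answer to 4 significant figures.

218.1

e^(−λ·351) = 0.20 ⇒ λ = −ln(0.20)/351 = 0.00458529.
Mean = 1/λ = 218.089 days.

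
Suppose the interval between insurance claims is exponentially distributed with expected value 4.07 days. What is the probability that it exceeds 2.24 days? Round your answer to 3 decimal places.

0.577

The rate is λ = 1/4.07 = 0.2457 per day.
P(X > 2.24) = e^(−λ·2.24) = e^(−0.55037) ≈ 0.577.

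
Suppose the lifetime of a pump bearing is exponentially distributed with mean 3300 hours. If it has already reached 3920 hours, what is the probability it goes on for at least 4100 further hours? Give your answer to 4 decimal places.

The rate is λ = 1/3300 = 0.00030303 per hour.
P(X > s+t | X > s) = e^(−λ(s+t))/e^(−λs) = e^(−λt), independent of s = 3920.
P(X > 4100) = e^(−1.2424) ≈ 0.2887.

0.2887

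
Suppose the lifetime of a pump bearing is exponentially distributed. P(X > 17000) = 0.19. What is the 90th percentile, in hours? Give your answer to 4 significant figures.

23570

e^(−λ·17000) = 0.19 ⇒ λ = −ln(0.19)/17000 = 0.0000976901.
90th percentile: 1 − e^(−λt) = 0.9, t = −ln(0.1)/λ = 23570.3 hours.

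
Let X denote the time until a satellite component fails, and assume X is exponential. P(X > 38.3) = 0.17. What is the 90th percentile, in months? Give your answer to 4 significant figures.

49.77

e^(−λ·38.3) = 0.17 ⇒ λ = −ln(0.17)/38.3 = 0.0462652.
90th percentile: 1 − e^(−λt) = 0.9, t = −ln(0.1)/λ = 49.7693 months.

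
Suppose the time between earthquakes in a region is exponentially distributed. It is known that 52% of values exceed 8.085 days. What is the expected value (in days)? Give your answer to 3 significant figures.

12.4

e^(−λ·8.085) = 0.52 ⇒ λ = −ln(0.52)/8.085 = 0.0808814.
Mean = 1/λ = 12.3638 days.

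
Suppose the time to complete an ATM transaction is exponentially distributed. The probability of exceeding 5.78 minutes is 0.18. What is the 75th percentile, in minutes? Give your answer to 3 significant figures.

4.67

e^(−λ·5.78) = 0.18 ⇒ λ = −ln(0.18)/5.78 = 0.296678.
75th percentile: 1 − e^(−λt) = 0.75, t = −ln(0.25)/λ = 4.67272 minutes.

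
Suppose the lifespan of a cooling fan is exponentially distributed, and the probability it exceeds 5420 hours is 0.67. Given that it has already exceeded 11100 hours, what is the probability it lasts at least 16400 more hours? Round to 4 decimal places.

0.2977

From e^(−λ·5420) = 0.67, λ = −ln(0.67)/5420 = 0.0000738888.
Memoryless: P(X > 11100+16400 | X > 11100) = P(X > 16400) = e^(−0.0000738888·16400) ≈ 0.2977.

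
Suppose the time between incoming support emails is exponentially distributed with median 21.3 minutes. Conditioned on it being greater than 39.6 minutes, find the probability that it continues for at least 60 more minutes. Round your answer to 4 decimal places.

0.1419

For an exponential, median = ln(2)/λ, so λ = ln 2 / 21.3 = 0.0325421 per minute.
By the memoryless property, P(X > 39.6+60 | X > 39.6) = P(X > 60).
P(X > 60) = e^(−1.9525) ≈ 0.1419.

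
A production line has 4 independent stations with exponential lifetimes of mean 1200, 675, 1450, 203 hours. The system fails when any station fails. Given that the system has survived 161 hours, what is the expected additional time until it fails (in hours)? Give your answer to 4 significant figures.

First-failure rate Σλ = 1/1200 + 1/675 + 1/1450 + 1/203 = 0.00793058.
By memorylessness the expected residual is 1/Σλ = 126.094 hours, regardless of the 161 already elapsed.

126.1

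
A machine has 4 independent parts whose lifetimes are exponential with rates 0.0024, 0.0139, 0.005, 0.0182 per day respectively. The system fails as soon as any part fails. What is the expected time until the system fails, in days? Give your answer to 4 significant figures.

25.32

The time to first failure is exponential with rate Σλ = 0.0024 + 0.0139 + 0.005 + 0.0182 = 0.0395.
E[min] = 1/Σλ = 1/0.0395 = 25.3165 days.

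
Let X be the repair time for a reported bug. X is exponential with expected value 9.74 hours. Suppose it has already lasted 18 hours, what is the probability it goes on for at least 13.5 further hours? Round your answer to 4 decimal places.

The rate is λ = 1/9.74 = 0.102669 per hour.
P(X > s+t | X > s) = e^(−λ(s+t))/e^(−λs) = e^(−λt), independent of s = 18.
P(X > 13.5) = e^(−1.386) ≈ 0.2501.

0.2501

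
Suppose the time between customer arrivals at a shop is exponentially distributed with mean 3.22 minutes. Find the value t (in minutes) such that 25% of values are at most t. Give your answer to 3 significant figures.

0.926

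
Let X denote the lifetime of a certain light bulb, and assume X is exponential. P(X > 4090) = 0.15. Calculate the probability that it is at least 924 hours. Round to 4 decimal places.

e^(−λ·4090) = 0.15 ⇒ λ = −ln(0.15)/4090 = 0.000463844.
P(X > 924) = e^(−0.000463844·924) = e^(−0.42859) ≈ 0.6514.

0.6514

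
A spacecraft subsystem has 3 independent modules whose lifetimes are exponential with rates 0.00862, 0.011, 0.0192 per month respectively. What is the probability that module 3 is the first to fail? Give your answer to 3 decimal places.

0.495

The time to first failure is exponential with rate Σλ = 0.00862 + 0.011 + 0.0192 = 0.03882.
P(module 3 first) = λ_3/Σλ = 0.0192/0.03882 ≈ 0.495.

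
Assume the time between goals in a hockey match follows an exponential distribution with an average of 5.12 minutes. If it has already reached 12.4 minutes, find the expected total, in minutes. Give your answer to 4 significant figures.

The rate is λ = 1/5.12 = 0.195312 per minute.
By memorylessness, E[X | X > 12.4] = 12.4 + 1/λ = 12.4 + 5.12 = 17.52 minutes.

17.52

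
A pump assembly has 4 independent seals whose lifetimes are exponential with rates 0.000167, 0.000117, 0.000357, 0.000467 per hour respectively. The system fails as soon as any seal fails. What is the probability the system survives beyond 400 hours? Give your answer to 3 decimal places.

The time to first failure is exponential with rate Σλ = 0.000167 + 0.000117 + 0.000357 + 0.000467 = 0.001108.
P(min > 400) = e^(−0.001108·400) = e^(−0.4432) ≈ 0.642.

0.642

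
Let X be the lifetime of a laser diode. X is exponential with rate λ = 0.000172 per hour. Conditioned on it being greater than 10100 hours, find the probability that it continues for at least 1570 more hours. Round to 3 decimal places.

0.763

P(X > s+t | X > s) = e^(−λ(s+t))/e^(−λs) = e^(−λt), independent of s = 10100.
P(X > 1570) = e^(−0.27004) ≈ 0.763.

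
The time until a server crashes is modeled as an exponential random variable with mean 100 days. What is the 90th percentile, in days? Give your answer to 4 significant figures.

The rate is λ = 1/100 = 0.01 per day.
Set 1 − e^(−λt) = 0.9, so t = −ln(0.1)/λ = 2.3026/0.01 ≈ 230.259 days.

230.3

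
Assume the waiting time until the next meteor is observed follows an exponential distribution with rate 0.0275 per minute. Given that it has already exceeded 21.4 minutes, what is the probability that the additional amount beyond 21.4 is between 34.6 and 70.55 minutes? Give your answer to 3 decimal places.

Memoryless: the residual past 21.4 is again Exp(λ).
P(34.6 < residual < 70.55) = e^(−λ·34.6) − e^(−λ·70.55) = 0.38616 − 0.14369 ≈ 0.242.

0.242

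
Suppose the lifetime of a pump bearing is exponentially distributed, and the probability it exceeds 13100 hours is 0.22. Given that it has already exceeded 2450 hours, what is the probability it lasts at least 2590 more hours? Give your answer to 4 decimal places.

From e^(−λ·13100) = 0.22, λ = −ln(0.22)/13100 = 0.000115582.
Memoryless: P(X > 2450+2590 | X > 2450) = P(X > 2590) = e^(−0.000115582·2590) ≈ 0.7413.

0.7413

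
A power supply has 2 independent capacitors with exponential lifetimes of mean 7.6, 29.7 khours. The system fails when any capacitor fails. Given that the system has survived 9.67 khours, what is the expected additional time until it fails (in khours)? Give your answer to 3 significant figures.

6.05

First-failure rate Σλ = 1/7.6 + 1/29.7 = 0.165249.
By memorylessness the expected residual is 1/Σλ = 6.05147 khours, regardless of the 9.67 already elapsed.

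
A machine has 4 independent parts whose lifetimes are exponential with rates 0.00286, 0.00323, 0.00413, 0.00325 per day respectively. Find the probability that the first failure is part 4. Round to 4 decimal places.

0.2413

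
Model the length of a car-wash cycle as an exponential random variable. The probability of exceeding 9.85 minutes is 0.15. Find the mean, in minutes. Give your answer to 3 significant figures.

5.19

e^(−λ·9.85) = 0.15 ⇒ λ = −ln(0.15)/9.85 = 0.192601.
Mean = 1/λ = 5.19208 minutes.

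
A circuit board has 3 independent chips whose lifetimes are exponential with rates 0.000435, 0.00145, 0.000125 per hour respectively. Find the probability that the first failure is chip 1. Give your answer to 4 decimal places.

The time to first failure is exponential with rate Σλ = 0.000435 + 0.00145 + 0.000125 = 0.00201.
P(chip 1 first) = λ_1/Σλ = 0.000435/0.00201 ≈ 0.2164.

0.2164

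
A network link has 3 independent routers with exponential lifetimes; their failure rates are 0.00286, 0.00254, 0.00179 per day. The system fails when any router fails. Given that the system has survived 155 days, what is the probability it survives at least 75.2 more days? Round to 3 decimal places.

0.582

Time to first failure ~ Exp(Σλ) with Σλ = 0.00719.
By memorylessness, P(T > 155+75.2 | T > 155) = P(T > 75.2) = e^(−0.00719·75.2) ≈ 0.582.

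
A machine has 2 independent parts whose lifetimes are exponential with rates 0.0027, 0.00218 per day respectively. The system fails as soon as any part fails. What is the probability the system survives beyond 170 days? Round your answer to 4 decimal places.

0.4362

The time to first failure is exponential with rate Σλ = 0.0027 + 0.00218 = 0.00488.
P(min > 170) = e^(−0.00488·170) = e^(−0.8296) ≈ 0.4362.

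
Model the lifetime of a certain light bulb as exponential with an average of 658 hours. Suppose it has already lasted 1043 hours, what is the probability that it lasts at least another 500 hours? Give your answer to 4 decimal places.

0.4677

The rate is λ = 1/658 = 0.00151976 per hour.
By the memoryless property, P(X > 1043+500 | X > 1043) = P(X > 500).
P(X > 500) = e^(−0.75988) ≈ 0.4677.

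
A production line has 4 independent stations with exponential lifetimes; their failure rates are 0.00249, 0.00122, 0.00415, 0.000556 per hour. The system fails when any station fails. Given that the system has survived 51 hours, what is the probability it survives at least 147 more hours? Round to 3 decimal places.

0.290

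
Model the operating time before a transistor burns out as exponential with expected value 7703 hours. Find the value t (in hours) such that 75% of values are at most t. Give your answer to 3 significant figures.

10700

The rate is λ = 1/7703 = 0.00012982 per hour.
Set 1 − e^(−λt) = 0.75, so t = −ln(0.25)/λ = 1.3863/0.00012982 ≈ 10678.6 hours.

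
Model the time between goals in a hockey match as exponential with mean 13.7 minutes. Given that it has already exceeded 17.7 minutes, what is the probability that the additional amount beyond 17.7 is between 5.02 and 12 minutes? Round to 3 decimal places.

0.277

The rate is λ = 1/13.7 = 0.0729927 per minute.
Memoryless: the residual past 17.7 is again Exp(λ).
P(5.02 < residual < 12) = e^(−λ·5.02) − e^(−λ·12) = 0.69321 − 0.41648 ≈ 0.277.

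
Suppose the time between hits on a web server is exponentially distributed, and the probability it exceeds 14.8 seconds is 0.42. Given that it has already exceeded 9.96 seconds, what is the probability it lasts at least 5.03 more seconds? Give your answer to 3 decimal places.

0.745

From e^(−λ·14.8) = 0.42, λ = −ln(0.42)/14.8 = 0.0586149.
Memoryless: P(X > 9.96+5.03 | X > 9.96) = P(X > 5.03) = e^(−0.0586149·5.03) ≈ 0.745.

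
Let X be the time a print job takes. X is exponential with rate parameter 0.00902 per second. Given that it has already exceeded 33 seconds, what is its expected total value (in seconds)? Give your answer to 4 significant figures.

143.9

By memorylessness, E[X | X > 33] = 33 + 1/λ = 33 + 110.865 = 143.865 seconds.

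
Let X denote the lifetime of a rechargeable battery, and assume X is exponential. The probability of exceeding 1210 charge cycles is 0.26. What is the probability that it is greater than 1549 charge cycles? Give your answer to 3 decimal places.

e^(−λ·1210) = 0.26 ⇒ λ = −ln(0.26)/1210 = 0.00111328.
P(X > 1549) = e^(−0.00111328·1549) = e^(−1.7245) ≈ 0.178.

0.178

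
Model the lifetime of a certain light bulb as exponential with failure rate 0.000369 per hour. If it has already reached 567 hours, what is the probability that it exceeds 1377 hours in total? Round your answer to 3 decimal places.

P(X > s+t | X > s) = e^(−λ(s+t))/e^(−λs) = e^(−λt), independent of s = 567.
P(X > 810) = e^(−0.29889) ≈ 0.742.

0.742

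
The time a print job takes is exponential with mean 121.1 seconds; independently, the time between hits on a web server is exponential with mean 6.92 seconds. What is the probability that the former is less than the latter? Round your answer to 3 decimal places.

0.054

λ_1 = 1/121.1 = 0.00825764, λ_2 = 1/6.92 = 0.144509.
For independent exponentials, P(the former < the latter) = λ_1/(λ_1+λ_2) = 0.00825764/0.152766 ≈ 0.054.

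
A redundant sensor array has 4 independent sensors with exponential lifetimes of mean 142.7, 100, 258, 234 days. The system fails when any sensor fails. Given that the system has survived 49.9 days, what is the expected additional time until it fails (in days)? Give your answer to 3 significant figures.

First-failure rate Σλ = 1/142.7 + 1/100 + 1/258 + 1/234 = 0.0251572.
By memorylessness the expected residual is 1/Σλ = 39.7501 days, regardless of the 49.9 already elapsed.

39.8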